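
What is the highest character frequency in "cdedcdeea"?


Input: cdedcdeea
Character counts:
  'a': 1
  'c': 2
  'd': 3
  'e': 3
Maximum frequency: 3

3


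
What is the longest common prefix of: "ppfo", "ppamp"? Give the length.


Words: ppfo, ppamp
  Position 0: all 'p' => match
  Position 1: all 'p' => match
  Position 2: ('f', 'a') => mismatch, stop
LCP = "pp" (length 2)

2


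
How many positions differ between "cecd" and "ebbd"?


Comparing "cecd" and "ebbd" position by position:
  Position 0: 'c' vs 'e' => DIFFER
  Position 1: 'e' vs 'b' => DIFFER
  Position 2: 'c' vs 'b' => DIFFER
  Position 3: 'd' vs 'd' => same
Positions that differ: 3

3


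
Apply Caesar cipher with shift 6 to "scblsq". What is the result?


Caesar cipher: shift "scblsq" by 6
  's' (pos 18) + 6 = pos 24 = 'y'
  'c' (pos 2) + 6 = pos 8 = 'i'
  'b' (pos 1) + 6 = pos 7 = 'h'
  'l' (pos 11) + 6 = pos 17 = 'r'
  's' (pos 18) + 6 = pos 24 = 'y'
  'q' (pos 16) + 6 = pos 22 = 'w'
Result: yihryw

yihryw


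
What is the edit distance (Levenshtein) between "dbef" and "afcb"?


Computing edit distance: "dbef" -> "afcb"
DP table:
           a    f    c    b
      0    1    2    3    4
  d   1    1    2    3    4
  b   2    2    2    3    3
  e   3    3    3    3    4
  f   4    4    3    4    4
Edit distance = dp[4][4] = 4

4


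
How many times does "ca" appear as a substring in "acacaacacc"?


Searching for "ca" in "acacaacacc"
Scanning each position:
  Position 0: "ac" => no
  Position 1: "ca" => MATCH
  Position 2: "ac" => no
  Position 3: "ca" => MATCH
  Position 4: "aa" => no
  Position 5: "ac" => no
  Position 6: "ca" => MATCH
  Position 7: "ac" => no
  Position 8: "cc" => no
Total occurrences: 3

3


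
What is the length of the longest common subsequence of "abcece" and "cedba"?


LCS of "abcece" and "cedba"
DP table:
           c    e    d    b    a
      0    0    0    0    0    0
  a   0    0    0    0    0    1
  b   0    0    0    0    1    1
  c   0    1    1    1    1    1
  e   0    1    2    2    2    2
  c   0    1    2    2    2    2
  e   0    1    2    2    2    2
LCS length = dp[6][5] = 2

2


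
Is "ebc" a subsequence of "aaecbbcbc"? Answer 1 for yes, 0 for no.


Check if "ebc" is a subsequence of "aaecbbcbc"
Greedy scan:
  Position 0 ('a'): no match needed
  Position 1 ('a'): no match needed
  Position 2 ('e'): matches sub[0] = 'e'
  Position 3 ('c'): no match needed
  Position 4 ('b'): matches sub[1] = 'b'
  Position 5 ('b'): no match needed
  Position 6 ('c'): matches sub[2] = 'c'
  Position 7 ('b'): no match needed
  Position 8 ('c'): no match needed
All 3 characters matched => is a subsequence

1


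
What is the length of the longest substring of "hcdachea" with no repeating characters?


Input: "hcdachea"
Sliding window (track last position of each char):
  Position 0 ('h'): window [0,0] length 1 -- new best
  Position 1 ('c'): window [0,1] length 2 -- new best
  Position 2 ('d'): window [0,2] length 3 -- new best
  Position 3 ('a'): window [0,3] length 4 -- new best
  Position 4 ('c'): repeat (last at 1), move window start to 2
  Position 4 ('c'): window [2,4] length 3
  Position 5 ('h'): window [2,5] length 4
  Position 6 ('e'): window [2,6] length 5 -- new best
  Position 7 ('a'): repeat (last at 3), move window start to 4
  Position 7 ('a'): window [4,7] length 4
Longest substring with no repeats: "dache" with length 5

5


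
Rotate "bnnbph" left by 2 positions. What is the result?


Input: "bnnbph", rotate left by 2
First 2 characters: "bn"
Remaining characters: "nbph"
Concatenate remaining + first: "nbph" + "bn" = "nbphbn"

nbphbn


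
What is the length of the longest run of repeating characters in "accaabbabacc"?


Input: "accaabbabacc"
Scanning for longest run:
  Position 1 ('c'): new char, reset run to 1
  Position 2 ('c'): continues run of 'c', length=2
  Position 3 ('a'): new char, reset run to 1
  Position 4 ('a'): continues run of 'a', length=2
  Position 5 ('b'): new char, reset run to 1
  Position 6 ('b'): continues run of 'b', length=2
  Position 7 ('a'): new char, reset run to 1
  Position 8 ('b'): new char, reset run to 1
  Position 9 ('a'): new char, reset run to 1
  Position 10 ('c'): new char, reset run to 1
  Position 11 ('c'): continues run of 'c', length=2
Longest run: 'c' with length 2

2


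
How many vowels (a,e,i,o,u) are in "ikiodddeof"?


Input: ikiodddeof
Checking each character:
  'i' at position 0: vowel (running total: 1)
  'k' at position 1: consonant
  'i' at position 2: vowel (running total: 2)
  'o' at position 3: vowel (running total: 3)
  'd' at position 4: consonant
  'd' at position 5: consonant
  'd' at position 6: consonant
  'e' at position 7: vowel (running total: 4)
  'o' at position 8: vowel (running total: 5)
  'f' at position 9: consonant
Total vowels: 5

5


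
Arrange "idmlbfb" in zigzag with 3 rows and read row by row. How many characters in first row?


Zigzag "idmlbfb" into 3 rows:
Placing characters:
  'i' => row 0
  'd' => row 1
  'm' => row 2
  'l' => row 1
  'b' => row 0
  'f' => row 1
  'b' => row 2
Rows:
  Row 0: "ib"
  Row 1: "dlf"
  Row 2: "mb"
First row length: 2

2


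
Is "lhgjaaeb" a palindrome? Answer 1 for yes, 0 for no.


Input: lhgjaaeb
Reversed: beaajghl
  Compare pos 0 ('l') with pos 7 ('b'): MISMATCH
  Compare pos 1 ('h') with pos 6 ('e'): MISMATCH
  Compare pos 2 ('g') with pos 5 ('a'): MISMATCH
  Compare pos 3 ('j') with pos 4 ('a'): MISMATCH
Result: not a palindrome

0


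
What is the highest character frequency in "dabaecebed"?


Input: dabaecebed
Character counts:
  'a': 2
  'b': 2
  'c': 1
  'd': 2
  'e': 3
Maximum frequency: 3

3


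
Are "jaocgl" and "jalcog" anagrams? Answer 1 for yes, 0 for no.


Strings: "jaocgl", "jalcog"
Sorted first:  acgjlo
Sorted second: acgjlo
Sorted forms match => anagrams

1


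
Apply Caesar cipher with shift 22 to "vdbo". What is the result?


Caesar cipher: shift "vdbo" by 22
  'v' (pos 21) + 22 = pos 17 = 'r'
  'd' (pos 3) + 22 = pos 25 = 'z'
  'b' (pos 1) + 22 = pos 23 = 'x'
  'o' (pos 14) + 22 = pos 10 = 'k'
Result: rzxk

rzxk


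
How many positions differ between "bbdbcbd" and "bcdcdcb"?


Comparing "bbdbcbd" and "bcdcdcb" position by position:
  Position 0: 'b' vs 'b' => same
  Position 1: 'b' vs 'c' => DIFFER
  Position 2: 'd' vs 'd' => same
  Position 3: 'b' vs 'c' => DIFFER
  Position 4: 'c' vs 'd' => DIFFER
  Position 5: 'b' vs 'c' => DIFFER
  Position 6: 'd' vs 'b' => DIFFER
Positions that differ: 5

5


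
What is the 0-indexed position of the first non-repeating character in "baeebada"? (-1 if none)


Input: baeebada
Character frequencies:
  'a': 3
  'b': 2
  'd': 1
  'e': 2
Scanning left to right for freq == 1:
  Position 0 ('b'): freq=2, skip
  Position 1 ('a'): freq=3, skip
  Position 2 ('e'): freq=2, skip
  Position 3 ('e'): freq=2, skip
  Position 4 ('b'): freq=2, skip
  Position 5 ('a'): freq=3, skip
  Position 6 ('d'): unique! => answer = 6

6


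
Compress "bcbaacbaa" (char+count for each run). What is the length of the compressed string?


Input: bcbaacbaa
Runs:
  'b' x 1 => "b1"
  'c' x 1 => "c1"
  'b' x 1 => "b1"
  'a' x 2 => "a2"
  'c' x 1 => "c1"
  'b' x 1 => "b1"
  'a' x 2 => "a2"
Compressed: "b1c1b1a2c1b1a2"
Compressed length: 14

14


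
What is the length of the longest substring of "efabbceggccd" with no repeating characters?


Input: "efabbceggccd"
Sliding window (track last position of each char):
  Position 0 ('e'): window [0,0] length 1 -- new best
  Position 1 ('f'): window [0,1] length 2 -- new best
  Position 2 ('a'): window [0,2] length 3 -- new best
  Position 3 ('b'): window [0,3] length 4 -- new best
  Position 4 ('b'): repeat (last at 3), move window start to 4
  Position 4 ('b'): window [4,4] length 1
  Position 5 ('c'): window [4,5] length 2
  Position 6 ('e'): window [4,6] length 3
  Position 7 ('g'): window [4,7] length 4
  Position 8 ('g'): repeat (last at 7), move window start to 8
  Position 8 ('g'): window [8,8] length 1
  Position 9 ('c'): window [8,9] length 2
  Position 10 ('c'): repeat (last at 9), move window start to 10
  Position 10 ('c'): window [10,10] length 1
  Position 11 ('d'): window [10,11] length 2
Longest substring with no repeats: "efab" with length 4

4


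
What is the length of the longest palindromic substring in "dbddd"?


Input: "dbddd"
Checking substrings for palindromes:
  [0:3] "dbd" (len 3) => palindrome
  [2:5] "ddd" (len 3) => palindrome
  [2:4] "dd" (len 2) => palindrome
  [3:5] "dd" (len 2) => palindrome
Longest palindromic substring: "dbd" with length 3

3


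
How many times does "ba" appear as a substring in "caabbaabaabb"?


Searching for "ba" in "caabbaabaabb"
Scanning each position:
  Position 0: "ca" => no
  Position 1: "aa" => no
  Position 2: "ab" => no
  Position 3: "bb" => no
  Position 4: "ba" => MATCH
  Position 5: "aa" => no
  Position 6: "ab" => no
  Position 7: "ba" => MATCH
  Position 8: "aa" => no
  Position 9: "ab" => no
  Position 10: "bb" => no
Total occurrences: 2

2


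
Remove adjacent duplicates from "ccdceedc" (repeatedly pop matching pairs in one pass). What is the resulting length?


Input: ccdceedc
Stack-based adjacent duplicate removal:
  Read 'c': push. Stack: c
  Read 'c': matches stack top 'c' => pop. Stack: (empty)
  Read 'd': push. Stack: d
  Read 'c': push. Stack: dc
  Read 'e': push. Stack: dce
  Read 'e': matches stack top 'e' => pop. Stack: dc
  Read 'd': push. Stack: dcd
  Read 'c': push. Stack: dcdc
Final stack: "dcdc" (length 4)

4


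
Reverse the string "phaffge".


Input: phaffge
Reading characters right to left:
  Position 6: 'e'
  Position 5: 'g'
  Position 4: 'f'
  Position 3: 'f'
  Position 2: 'a'
  Position 1: 'h'
  Position 0: 'p'
Reversed: egffahp

egffahp


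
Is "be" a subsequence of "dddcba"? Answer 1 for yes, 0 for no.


Check if "be" is a subsequence of "dddcba"
Greedy scan:
  Position 0 ('d'): no match needed
  Position 1 ('d'): no match needed
  Position 2 ('d'): no match needed
  Position 3 ('c'): no match needed
  Position 4 ('b'): matches sub[0] = 'b'
  Position 5 ('a'): no match needed
Only matched 1/2 characters => not a subsequence

0


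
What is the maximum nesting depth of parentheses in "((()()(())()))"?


Input: "((()()(())()))"
Tracking depth:
  Position 0 '(': depth becomes 1
  Position 1 '(': depth becomes 2
  Position 2 '(': depth becomes 3
  Position 3 ')': depth becomes 2
  Position 4 '(': depth becomes 3
  Position 5 ')': depth becomes 2
  Position 6 '(': depth becomes 3
  Position 7 '(': depth becomes 4
  Position 8 ')': depth becomes 3
  Position 9 ')': depth becomes 2
  Position 10 '(': depth becomes 3
  Position 11 ')': depth becomes 2
  Position 12 ')': depth becomes 1
  Position 13 ')': depth becomes 0
Maximum depth reached: 4

4


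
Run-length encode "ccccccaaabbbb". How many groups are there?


Input: ccccccaaabbbb
Scanning for consecutive runs:
  Group 1: 'c' x 6 (positions 0-5)
  Group 2: 'a' x 3 (positions 6-8)
  Group 3: 'b' x 4 (positions 9-12)
Total groups: 3

3


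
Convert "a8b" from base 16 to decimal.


Input: "a8b" in base 16
Positional expansion:
  Digit 'a' (value 10) x 16^2 = 2560
  Digit '8' (value 8) x 16^1 = 128
  Digit 'b' (value 11) x 16^0 = 11
Sum = 2699

2699


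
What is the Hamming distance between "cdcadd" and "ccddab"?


Comparing "cdcadd" and "ccddab" position by position:
  Position 0: 'c' vs 'c' => same
  Position 1: 'd' vs 'c' => differ
  Position 2: 'c' vs 'd' => differ
  Position 3: 'a' vs 'd' => differ
  Position 4: 'd' vs 'a' => differ
  Position 5: 'd' vs 'b' => differ
Total differences (Hamming distance): 5

5


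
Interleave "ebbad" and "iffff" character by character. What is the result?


Interleaving "ebbad" and "iffff":
  Position 0: 'e' from first, 'i' from second => "ei"
  Position 1: 'b' from first, 'f' from second => "bf"
  Position 2: 'b' from first, 'f' from second => "bf"
  Position 3: 'a' from first, 'f' from second => "af"
  Position 4: 'd' from first, 'f' from second => "df"
Result: eibfbfafdf

eibfbfafdf


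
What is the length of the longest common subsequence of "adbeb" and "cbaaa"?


LCS of "adbeb" and "cbaaa"
DP table:
           c    b    a    a    a
      0    0    0    0    0    0
  a   0    0    0    1    1    1
  d   0    0    0    1    1    1
  b   0    0    1    1    1    1
  e   0    0    1    1    1    1
  b   0    0    1    1    1    1
LCS length = dp[5][5] = 1

1


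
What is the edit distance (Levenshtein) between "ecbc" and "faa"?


Computing edit distance: "ecbc" -> "faa"
DP table:
           f    a    a
      0    1    2    3
  e   1    1    2    3
  c   2    2    2    3
  b   3    3    3    3
  c   4    4    4    4
Edit distance = dp[4][3] = 4

4


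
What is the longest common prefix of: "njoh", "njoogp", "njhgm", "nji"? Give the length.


Words: njoh, njoogp, njhgm, nji
  Position 0: all 'n' => match
  Position 1: all 'j' => match
  Position 2: ('o', 'o', 'h', 'i') => mismatch, stop
LCP = "nj" (length 2)

2


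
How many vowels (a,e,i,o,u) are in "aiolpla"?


Input: aiolpla
Checking each character:
  'a' at position 0: vowel (running total: 1)
  'i' at position 1: vowel (running total: 2)
  'o' at position 2: vowel (running total: 3)
  'l' at position 3: consonant
  'p' at position 4: consonant
  'l' at position 5: consonant
  'a' at position 6: vowel (running total: 4)
Total vowels: 4

4


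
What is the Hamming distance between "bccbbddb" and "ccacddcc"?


Comparing "bccbbddb" and "ccacddcc" position by position:
  Position 0: 'b' vs 'c' => differ
  Position 1: 'c' vs 'c' => same
  Position 2: 'c' vs 'a' => differ
  Position 3: 'b' vs 'c' => differ
  Position 4: 'b' vs 'd' => differ
  Position 5: 'd' vs 'd' => same
  Position 6: 'd' vs 'c' => differ
  Position 7: 'b' vs 'c' => differ
Total differences (Hamming distance): 6

6


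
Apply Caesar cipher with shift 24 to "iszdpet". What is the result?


Caesar cipher: shift "iszdpet" by 24
  'i' (pos 8) + 24 = pos 6 = 'g'
  's' (pos 18) + 24 = pos 16 = 'q'
  'z' (pos 25) + 24 = pos 23 = 'x'
  'd' (pos 3) + 24 = pos 1 = 'b'
  'p' (pos 15) + 24 = pos 13 = 'n'
  'e' (pos 4) + 24 = pos 2 = 'c'
  't' (pos 19) + 24 = pos 17 = 'r'
Result: gqxbncr

gqxbncr


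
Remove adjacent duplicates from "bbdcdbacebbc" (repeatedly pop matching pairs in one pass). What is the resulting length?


Input: bbdcdbacebbc
Stack-based adjacent duplicate removal:
  Read 'b': push. Stack: b
  Read 'b': matches stack top 'b' => pop. Stack: (empty)
  Read 'd': push. Stack: d
  Read 'c': push. Stack: dc
  Read 'd': push. Stack: dcd
  Read 'b': push. Stack: dcdb
  Read 'a': push. Stack: dcdba
  Read 'c': push. Stack: dcdbac
  Read 'e': push. Stack: dcdbace
  Read 'b': push. Stack: dcdbaceb
  Read 'b': matches stack top 'b' => pop. Stack: dcdbace
  Read 'c': push. Stack: dcdbacec
Final stack: "dcdbacec" (length 8)

8


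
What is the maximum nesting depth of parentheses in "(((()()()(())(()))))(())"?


Input: "(((()()()(())(()))))(())"
Tracking depth:
  Position 0 '(': depth becomes 1
  Position 1 '(': depth becomes 2
  Position 2 '(': depth becomes 3
  Position 3 '(': depth becomes 4
  Position 4 ')': depth becomes 3
  Position 5 '(': depth becomes 4
  Position 6 ')': depth becomes 3
  Position 7 '(': depth becomes 4
  Position 8 ')': depth becomes 3
  Position 9 '(': depth becomes 4
  Position 10 '(': depth becomes 5
  Position 11 ')': depth becomes 4
  Position 12 ')': depth becomes 3
  Position 13 '(': depth becomes 4
  Position 14 '(': depth becomes 5
  Position 15 ')': depth becomes 4
  Position 16 ')': depth becomes 3
  Position 17 ')': depth becomes 2
  Position 18 ')': depth becomes 1
  Position 19 ')': depth becomes 0
  Position 20 '(': depth becomes 1
  Position 21 '(': depth becomes 2
  Position 22 ')': depth becomes 1
  Position 23 ')': depth becomes 0
Maximum depth reached: 5

5


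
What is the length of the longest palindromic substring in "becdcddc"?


Input: "becdcddc"
Checking substrings for palindromes:
  [4:8] "cddc" (len 4) => palindrome
  [2:5] "cdc" (len 3) => palindrome
  [3:6] "dcd" (len 3) => palindrome
  [5:7] "dd" (len 2) => palindrome
Longest palindromic substring: "cddc" with length 4

4


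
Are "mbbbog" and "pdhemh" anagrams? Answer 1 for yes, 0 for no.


Strings: "mbbbog", "pdhemh"
Sorted first:  bbbgmo
Sorted second: dehhmp
Differ at position 0: 'b' vs 'd' => not anagrams

0


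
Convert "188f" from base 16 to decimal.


Input: "188f" in base 16
Positional expansion:
  Digit '1' (value 1) x 16^3 = 4096
  Digit '8' (value 8) x 16^2 = 2048
  Digit '8' (value 8) x 16^1 = 128
  Digit 'f' (value 15) x 16^0 = 15
Sum = 6287

6287


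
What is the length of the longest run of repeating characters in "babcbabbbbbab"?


Input: "babcbabbbbbab"
Scanning for longest run:
  Position 1 ('a'): new char, reset run to 1
  Position 2 ('b'): new char, reset run to 1
  Position 3 ('c'): new char, reset run to 1
  Position 4 ('b'): new char, reset run to 1
  Position 5 ('a'): new char, reset run to 1
  Position 6 ('b'): new char, reset run to 1
  Position 7 ('b'): continues run of 'b', length=2
  Position 8 ('b'): continues run of 'b', length=3
  Position 9 ('b'): continues run of 'b', length=4
  Position 10 ('b'): continues run of 'b', length=5
  Position 11 ('a'): new char, reset run to 1
  Position 12 ('b'): new char, reset run to 1
Longest run: 'b' with length 5

5


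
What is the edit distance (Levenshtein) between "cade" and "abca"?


Computing edit distance: "cade" -> "abca"
DP table:
           a    b    c    a
      0    1    2    3    4
  c   1    1    2    2    3
  a   2    1    2    3    2
  d   3    2    2    3    3
  e   4    3    3    3    4
Edit distance = dp[4][4] = 4

4


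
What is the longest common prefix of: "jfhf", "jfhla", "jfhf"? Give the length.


Words: jfhf, jfhla, jfhf
  Position 0: all 'j' => match
  Position 1: all 'f' => match
  Position 2: all 'h' => match
  Position 3: ('f', 'l', 'f') => mismatch, stop
LCP = "jfh" (length 3)

3


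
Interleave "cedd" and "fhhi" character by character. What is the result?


Interleaving "cedd" and "fhhi":
  Position 0: 'c' from first, 'f' from second => "cf"
  Position 1: 'e' from first, 'h' from second => "eh"
  Position 2: 'd' from first, 'h' from second => "dh"
  Position 3: 'd' from first, 'i' from second => "di"
Result: cfehdhdi

cfehdhdi


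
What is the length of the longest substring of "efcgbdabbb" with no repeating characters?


Input: "efcgbdabbb"
Sliding window (track last position of each char):
  Position 0 ('e'): window [0,0] length 1 -- new best
  Position 1 ('f'): window [0,1] length 2 -- new best
  Position 2 ('c'): window [0,2] length 3 -- new best
  Position 3 ('g'): window [0,3] length 4 -- new best
  Position 4 ('b'): window [0,4] length 5 -- new best
  Position 5 ('d'): window [0,5] length 6 -- new best
  Position 6 ('a'): window [0,6] length 7 -- new best
  Position 7 ('b'): repeat (last at 4), move window start to 5
  Position 7 ('b'): window [5,7] length 3
  Position 8 ('b'): repeat (last at 7), move window start to 8
  Position 8 ('b'): window [8,8] length 1
  Position 9 ('b'): repeat (last at 8), move window start to 9
  Position 9 ('b'): window [9,9] length 1
Longest substring with no repeats: "efcgbda" with length 7

7


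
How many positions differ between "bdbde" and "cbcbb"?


Comparing "bdbde" and "cbcbb" position by position:
  Position 0: 'b' vs 'c' => DIFFER
  Position 1: 'd' vs 'b' => DIFFER
  Position 2: 'b' vs 'c' => DIFFER
  Position 3: 'd' vs 'b' => DIFFER
  Position 4: 'e' vs 'b' => DIFFER
Positions that differ: 5

5


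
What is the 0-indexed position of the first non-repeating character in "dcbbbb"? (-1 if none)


Input: dcbbbb
Character frequencies:
  'b': 4
  'c': 1
  'd': 1
Scanning left to right for freq == 1:
  Position 0 ('d'): unique! => answer = 0

0


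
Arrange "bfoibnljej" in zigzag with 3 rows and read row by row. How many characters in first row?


Zigzag "bfoibnljej" into 3 rows:
Placing characters:
  'b' => row 0
  'f' => row 1
  'o' => row 2
  'i' => row 1
  'b' => row 0
  'n' => row 1
  'l' => row 2
  'j' => row 1
  'e' => row 0
  'j' => row 1
Rows:
  Row 0: "bbe"
  Row 1: "finjj"
  Row 2: "ol"
First row length: 3

3


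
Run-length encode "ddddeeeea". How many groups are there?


Input: ddddeeeea
Scanning for consecutive runs:
  Group 1: 'd' x 4 (positions 0-3)
  Group 2: 'e' x 4 (positions 4-7)
  Group 3: 'a' x 1 (positions 8-8)
Total groups: 3

3


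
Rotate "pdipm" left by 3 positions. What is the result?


Input: "pdipm", rotate left by 3
First 3 characters: "pdi"
Remaining characters: "pm"
Concatenate remaining + first: "pm" + "pdi" = "pmpdi"

pmpdi


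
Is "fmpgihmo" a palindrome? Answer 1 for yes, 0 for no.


Input: fmpgihmo
Reversed: omhigpmf
  Compare pos 0 ('f') with pos 7 ('o'): MISMATCH
  Compare pos 1 ('m') with pos 6 ('m'): match
  Compare pos 2 ('p') with pos 5 ('h'): MISMATCH
  Compare pos 3 ('g') with pos 4 ('i'): MISMATCH
Result: not a palindrome

0


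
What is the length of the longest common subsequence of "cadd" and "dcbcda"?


LCS of "cadd" and "dcbcda"
DP table:
           d    c    b    c    d    a
      0    0    0    0    0    0    0
  c   0    0    1    1    1    1    1
  a   0    0    1    1    1    1    2
  d   0    1    1    1    1    2    2
  d   0    1    1    1    1    2    2
LCS length = dp[4][6] = 2

2


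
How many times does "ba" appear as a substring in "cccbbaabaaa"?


Searching for "ba" in "cccbbaabaaa"
Scanning each position:
  Position 0: "cc" => no
  Position 1: "cc" => no
  Position 2: "cb" => no
  Position 3: "bb" => no
  Position 4: "ba" => MATCH
  Position 5: "aa" => no
  Position 6: "ab" => no
  Position 7: "ba" => MATCH
  Position 8: "aa" => no
  Position 9: "aa" => no
Total occurrences: 2

2


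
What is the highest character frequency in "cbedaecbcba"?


Input: cbedaecbcba
Character counts:
  'a': 2
  'b': 3
  'c': 3
  'd': 1
  'e': 2
Maximum frequency: 3

3


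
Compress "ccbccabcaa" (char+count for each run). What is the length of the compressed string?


Input: ccbccabcaa
Runs:
  'c' x 2 => "c2"
  'b' x 1 => "b1"
  'c' x 2 => "c2"
  'a' x 1 => "a1"
  'b' x 1 => "b1"
  'c' x 1 => "c1"
  'a' x 2 => "a2"
Compressed: "c2b1c2a1b1c1a2"
Compressed length: 14

14


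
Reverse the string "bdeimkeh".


Input: bdeimkeh
Reading characters right to left:
  Position 7: 'h'
  Position 6: 'e'
  Position 5: 'k'
  Position 4: 'm'
  Position 3: 'i'
  Position 2: 'e'
  Position 1: 'd'
  Position 0: 'b'
Reversed: hekmiedb

hekmiedb


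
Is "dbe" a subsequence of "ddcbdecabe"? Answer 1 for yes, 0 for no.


Check if "dbe" is a subsequence of "ddcbdecabe"
Greedy scan:
  Position 0 ('d'): matches sub[0] = 'd'
  Position 1 ('d'): no match needed
  Position 2 ('c'): no match needed
  Position 3 ('b'): matches sub[1] = 'b'
  Position 4 ('d'): no match needed
  Position 5 ('e'): matches sub[2] = 'e'
  Position 6 ('c'): no match needed
  Position 7 ('a'): no match needed
  Position 8 ('b'): no match needed
  Position 9 ('e'): no match needed
All 3 characters matched => is a subsequence

1


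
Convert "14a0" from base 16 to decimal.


Input: "14a0" in base 16
Positional expansion:
  Digit '1' (value 1) x 16^3 = 4096
  Digit '4' (value 4) x 16^2 = 1024
  Digit 'a' (value 10) x 16^1 = 160
  Digit '0' (value 0) x 16^0 = 0
Sum = 5280

5280


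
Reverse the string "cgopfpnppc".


Input: cgopfpnppc
Reading characters right to left:
  Position 9: 'c'
  Position 8: 'p'
  Position 7: 'p'
  Position 6: 'n'
  Position 5: 'p'
  Position 4: 'f'
  Position 3: 'p'
  Position 2: 'o'
  Position 1: 'g'
  Position 0: 'c'
Reversed: cppnpfpogc

cppnpfpogc


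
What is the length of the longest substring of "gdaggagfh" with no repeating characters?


Input: "gdaggagfh"
Sliding window (track last position of each char):
  Position 0 ('g'): window [0,0] length 1 -- new best
  Position 1 ('d'): window [0,1] length 2 -- new best
  Position 2 ('a'): window [0,2] length 3 -- new best
  Position 3 ('g'): repeat (last at 0), move window start to 1
  Position 3 ('g'): window [1,3] length 3
  Position 4 ('g'): repeat (last at 3), move window start to 4
  Position 4 ('g'): window [4,4] length 1
  Position 5 ('a'): window [4,5] length 2
  Position 6 ('g'): repeat (last at 4), move window start to 5
  Position 6 ('g'): window [5,6] length 2
  Position 7 ('f'): window [5,7] length 3
  Position 8 ('h'): window [5,8] length 4 -- new best
Longest substring with no repeats: "agfh" with length 4

4


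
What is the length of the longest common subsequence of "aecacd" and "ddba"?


LCS of "aecacd" and "ddba"
DP table:
           d    d    b    a
      0    0    0    0    0
  a   0    0    0    0    1
  e   0    0    0    0    1
  c   0    0    0    0    1
  a   0    0    0    0    1
  c   0    0    0    0    1
  d   0    1    1    1    1
LCS length = dp[6][4] = 1

1


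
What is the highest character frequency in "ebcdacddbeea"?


Input: ebcdacddbeea
Character counts:
  'a': 2
  'b': 2
  'c': 2
  'd': 3
  'e': 3
Maximum frequency: 3

3


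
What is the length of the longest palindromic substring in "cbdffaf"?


Input: "cbdffaf"
Checking substrings for palindromes:
  [4:7] "faf" (len 3) => palindrome
  [3:5] "ff" (len 2) => palindrome
Longest palindromic substring: "faf" with length 3

3


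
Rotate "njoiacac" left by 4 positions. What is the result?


Input: "njoiacac", rotate left by 4
First 4 characters: "njoi"
Remaining characters: "acac"
Concatenate remaining + first: "acac" + "njoi" = "acacnjoi"

acacnjoi


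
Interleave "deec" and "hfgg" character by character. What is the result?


Interleaving "deec" and "hfgg":
  Position 0: 'd' from first, 'h' from second => "dh"
  Position 1: 'e' from first, 'f' from second => "ef"
  Position 2: 'e' from first, 'g' from second => "eg"
  Position 3: 'c' from first, 'g' from second => "cg"
Result: dhefegcg

dhefegcg


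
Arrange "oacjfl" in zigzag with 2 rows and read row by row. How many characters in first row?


Zigzag "oacjfl" into 2 rows:
Placing characters:
  'o' => row 0
  'a' => row 1
  'c' => row 0
  'j' => row 1
  'f' => row 0
  'l' => row 1
Rows:
  Row 0: "ocf"
  Row 1: "ajl"
First row length: 3

3


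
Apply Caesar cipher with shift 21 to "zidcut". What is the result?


Caesar cipher: shift "zidcut" by 21
  'z' (pos 25) + 21 = pos 20 = 'u'
  'i' (pos 8) + 21 = pos 3 = 'd'
  'd' (pos 3) + 21 = pos 24 = 'y'
  'c' (pos 2) + 21 = pos 23 = 'x'
  'u' (pos 20) + 21 = pos 15 = 'p'
  't' (pos 19) + 21 = pos 14 = 'o'
Result: udyxpo

udyxpo


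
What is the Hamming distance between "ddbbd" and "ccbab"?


Comparing "ddbbd" and "ccbab" position by position:
  Position 0: 'd' vs 'c' => differ
  Position 1: 'd' vs 'c' => differ
  Position 2: 'b' vs 'b' => same
  Position 3: 'b' vs 'a' => differ
  Position 4: 'd' vs 'b' => differ
Total differences (Hamming distance): 4

4


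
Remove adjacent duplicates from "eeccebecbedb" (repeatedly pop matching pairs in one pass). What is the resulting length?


Input: eeccebecbedb
Stack-based adjacent duplicate removal:
  Read 'e': push. Stack: e
  Read 'e': matches stack top 'e' => pop. Stack: (empty)
  Read 'c': push. Stack: c
  Read 'c': matches stack top 'c' => pop. Stack: (empty)
  Read 'e': push. Stack: e
  Read 'b': push. Stack: eb
  Read 'e': push. Stack: ebe
  Read 'c': push. Stack: ebec
  Read 'b': push. Stack: ebecb
  Read 'e': push. Stack: ebecbe
  Read 'd': push. Stack: ebecbed
  Read 'b': push. Stack: ebecbedb
Final stack: "ebecbedb" (length 8)

8


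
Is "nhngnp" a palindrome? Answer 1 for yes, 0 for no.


Input: nhngnp
Reversed: pngnhn
  Compare pos 0 ('n') with pos 5 ('p'): MISMATCH
  Compare pos 1 ('h') with pos 4 ('n'): MISMATCH
  Compare pos 2 ('n') with pos 3 ('g'): MISMATCH
Result: not a palindrome

0


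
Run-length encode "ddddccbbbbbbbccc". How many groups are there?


Input: ddddccbbbbbbbccc
Scanning for consecutive runs:
  Group 1: 'd' x 4 (positions 0-3)
  Group 2: 'c' x 2 (positions 4-5)
  Group 3: 'b' x 7 (positions 6-12)
  Group 4: 'c' x 3 (positions 13-15)
Total groups: 4

4


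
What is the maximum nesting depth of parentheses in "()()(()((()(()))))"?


Input: "()()(()((()(()))))"
Tracking depth:
  Position 0 '(': depth becomes 1
  Position 1 ')': depth becomes 0
  Position 2 '(': depth becomes 1
  Position 3 ')': depth becomes 0
  Position 4 '(': depth becomes 1
  Position 5 '(': depth becomes 2
  Position 6 ')': depth becomes 1
  Position 7 '(': depth becomes 2
  Position 8 '(': depth becomes 3
  Position 9 '(': depth becomes 4
  Position 10 ')': depth becomes 3
  Position 11 '(': depth becomes 4
  Position 12 '(': depth becomes 5
  Position 13 ')': depth becomes 4
  Position 14 ')': depth becomes 3
  Position 15 ')': depth becomes 2
  Position 16 ')': depth becomes 1
  Position 17 ')': depth becomes 0
Maximum depth reached: 5

5


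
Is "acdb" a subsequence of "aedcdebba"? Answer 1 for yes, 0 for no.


Check if "acdb" is a subsequence of "aedcdebba"
Greedy scan:
  Position 0 ('a'): matches sub[0] = 'a'
  Position 1 ('e'): no match needed
  Position 2 ('d'): no match needed
  Position 3 ('c'): matches sub[1] = 'c'
  Position 4 ('d'): matches sub[2] = 'd'
  Position 5 ('e'): no match needed
  Position 6 ('b'): matches sub[3] = 'b'
  Position 7 ('b'): no match needed
  Position 8 ('a'): no match needed
All 4 characters matched => is a subsequence

1


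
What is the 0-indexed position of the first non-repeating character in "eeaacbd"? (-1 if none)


Input: eeaacbd
Character frequencies:
  'a': 2
  'b': 1
  'c': 1
  'd': 1
  'e': 2
Scanning left to right for freq == 1:
  Position 0 ('e'): freq=2, skip
  Position 1 ('e'): freq=2, skip
  Position 2 ('a'): freq=2, skip
  Position 3 ('a'): freq=2, skip
  Position 4 ('c'): unique! => answer = 4

4


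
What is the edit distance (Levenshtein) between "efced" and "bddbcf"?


Computing edit distance: "efced" -> "bddbcf"
DP table:
           b    d    d    b    c    f
      0    1    2    3    4    5    6
  e   1    1    2    3    4    5    6
  f   2    2    2    3    4    5    5
  c   3    3    3    3    4    4    5
  e   4    4    4    4    4    5    5
  d   5    5    4    4    5    5    6
Edit distance = dp[5][6] = 6

6


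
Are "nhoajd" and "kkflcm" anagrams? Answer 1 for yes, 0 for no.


Strings: "nhoajd", "kkflcm"
Sorted first:  adhjno
Sorted second: cfkklm
Differ at position 0: 'a' vs 'c' => not anagrams

0


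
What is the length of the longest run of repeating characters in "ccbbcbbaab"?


Input: "ccbbcbbaab"
Scanning for longest run:
  Position 1 ('c'): continues run of 'c', length=2
  Position 2 ('b'): new char, reset run to 1
  Position 3 ('b'): continues run of 'b', length=2
  Position 4 ('c'): new char, reset run to 1
  Position 5 ('b'): new char, reset run to 1
  Position 6 ('b'): continues run of 'b', length=2
  Position 7 ('a'): new char, reset run to 1
  Position 8 ('a'): continues run of 'a', length=2
  Position 9 ('b'): new char, reset run to 1
Longest run: 'c' with length 2

2


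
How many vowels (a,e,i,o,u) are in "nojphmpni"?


Input: nojphmpni
Checking each character:
  'n' at position 0: consonant
  'o' at position 1: vowel (running total: 1)
  'j' at position 2: consonant
  'p' at position 3: consonant
  'h' at position 4: consonant
  'm' at position 5: consonant
  'p' at position 6: consonant
  'n' at position 7: consonant
  'i' at position 8: vowel (running total: 2)
Total vowels: 2

2


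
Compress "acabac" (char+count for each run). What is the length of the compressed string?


Input: acabac
Runs:
  'a' x 1 => "a1"
  'c' x 1 => "c1"
  'a' x 1 => "a1"
  'b' x 1 => "b1"
  'a' x 1 => "a1"
  'c' x 1 => "c1"
Compressed: "a1c1a1b1a1c1"
Compressed length: 12

12


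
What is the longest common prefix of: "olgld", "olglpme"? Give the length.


Words: olgld, olglpme
  Position 0: all 'o' => match
  Position 1: all 'l' => match
  Position 2: all 'g' => match
  Position 3: all 'l' => match
  Position 4: ('d', 'p') => mismatch, stop
LCP = "olgl" (length 4)

4


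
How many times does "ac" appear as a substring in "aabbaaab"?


Searching for "ac" in "aabbaaab"
Scanning each position:
  Position 0: "aa" => no
  Position 1: "ab" => no
  Position 2: "bb" => no
  Position 3: "ba" => no
  Position 4: "aa" => no
  Position 5: "aa" => no
  Position 6: "ab" => no
Total occurrences: 0

0


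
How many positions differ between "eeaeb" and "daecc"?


Comparing "eeaeb" and "daecc" position by position:
  Position 0: 'e' vs 'd' => DIFFER
  Position 1: 'e' vs 'a' => DIFFER
  Position 2: 'a' vs 'e' => DIFFER
  Position 3: 'e' vs 'c' => DIFFER
  Position 4: 'b' vs 'c' => DIFFER
Positions that differ: 5

5


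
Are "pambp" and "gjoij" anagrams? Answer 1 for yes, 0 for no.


Strings: "pambp", "gjoij"
Sorted first:  abmpp
Sorted second: gijjo
Differ at position 0: 'a' vs 'g' => not anagrams

0


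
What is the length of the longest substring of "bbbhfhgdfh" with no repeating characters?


Input: "bbbhfhgdfh"
Sliding window (track last position of each char):
  Position 0 ('b'): window [0,0] length 1 -- new best
  Position 1 ('b'): repeat (last at 0), move window start to 1
  Position 1 ('b'): window [1,1] length 1
  Position 2 ('b'): repeat (last at 1), move window start to 2
  Position 2 ('b'): window [2,2] length 1
  Position 3 ('h'): window [2,3] length 2 -- new best
  Position 4 ('f'): window [2,4] length 3 -- new best
  Position 5 ('h'): repeat (last at 3), move window start to 4
  Position 5 ('h'): window [4,5] length 2
  Position 6 ('g'): window [4,6] length 3
  Position 7 ('d'): window [4,7] length 4 -- new best
  Position 8 ('f'): repeat (last at 4), move window start to 5
  Position 8 ('f'): window [5,8] length 4
  Position 9 ('h'): repeat (last at 5), move window start to 6
  Position 9 ('h'): window [6,9] length 4
Longest substring with no repeats: "fhgd" with length 4

4


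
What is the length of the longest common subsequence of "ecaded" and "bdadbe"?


LCS of "ecaded" and "bdadbe"
DP table:
           b    d    a    d    b    e
      0    0    0    0    0    0    0
  e   0    0    0    0    0    0    1
  c   0    0    0    0    0    0    1
  a   0    0    0    1    1    1    1
  d   0    0    1    1    2    2    2
  e   0    0    1    1    2    2    3
  d   0    0    1    1    2    2    3
LCS length = dp[6][6] = 3

3


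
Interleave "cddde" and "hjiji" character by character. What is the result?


Interleaving "cddde" and "hjiji":
  Position 0: 'c' from first, 'h' from second => "ch"
  Position 1: 'd' from first, 'j' from second => "dj"
  Position 2: 'd' from first, 'i' from second => "di"
  Position 3: 'd' from first, 'j' from second => "dj"
  Position 4: 'e' from first, 'i' from second => "ei"
Result: chdjdidjei

chdjdidjei


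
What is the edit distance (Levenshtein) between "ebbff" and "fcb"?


Computing edit distance: "ebbff" -> "fcb"
DP table:
           f    c    b
      0    1    2    3
  e   1    1    2    3
  b   2    2    2    2
  b   3    3    3    2
  f   4    3    4    3
  f   5    4    4    4
Edit distance = dp[5][3] = 4

4


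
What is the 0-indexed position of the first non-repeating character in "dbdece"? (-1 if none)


Input: dbdece
Character frequencies:
  'b': 1
  'c': 1
  'd': 2
  'e': 2
Scanning left to right for freq == 1:
  Position 0 ('d'): freq=2, skip
  Position 1 ('b'): unique! => answer = 1

1


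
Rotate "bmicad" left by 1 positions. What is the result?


Input: "bmicad", rotate left by 1
First 1 characters: "b"
Remaining characters: "micad"
Concatenate remaining + first: "micad" + "b" = "micadb"

micadb


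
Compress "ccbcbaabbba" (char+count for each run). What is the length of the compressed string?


Input: ccbcbaabbba
Runs:
  'c' x 2 => "c2"
  'b' x 1 => "b1"
  'c' x 1 => "c1"
  'b' x 1 => "b1"
  'a' x 2 => "a2"
  'b' x 3 => "b3"
  'a' x 1 => "a1"
Compressed: "c2b1c1b1a2b3a1"
Compressed length: 14

14


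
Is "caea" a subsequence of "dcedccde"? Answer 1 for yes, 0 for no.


Check if "caea" is a subsequence of "dcedccde"
Greedy scan:
  Position 0 ('d'): no match needed
  Position 1 ('c'): matches sub[0] = 'c'
  Position 2 ('e'): no match needed
  Position 3 ('d'): no match needed
  Position 4 ('c'): no match needed
  Position 5 ('c'): no match needed
  Position 6 ('d'): no match needed
  Position 7 ('e'): no match needed
Only matched 1/4 characters => not a subsequence

0


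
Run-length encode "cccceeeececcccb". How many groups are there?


Input: cccceeeececcccb
Scanning for consecutive runs:
  Group 1: 'c' x 4 (positions 0-3)
  Group 2: 'e' x 4 (positions 4-7)
  Group 3: 'c' x 1 (positions 8-8)
  Group 4: 'e' x 1 (positions 9-9)
  Group 5: 'c' x 4 (positions 10-13)
  Group 6: 'b' x 1 (positions 14-14)
Total groups: 6

6


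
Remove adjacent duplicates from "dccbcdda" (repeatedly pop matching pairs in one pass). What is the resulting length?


Input: dccbcdda
Stack-based adjacent duplicate removal:
  Read 'd': push. Stack: d
  Read 'c': push. Stack: dc
  Read 'c': matches stack top 'c' => pop. Stack: d
  Read 'b': push. Stack: db
  Read 'c': push. Stack: dbc
  Read 'd': push. Stack: dbcd
  Read 'd': matches stack top 'd' => pop. Stack: dbc
  Read 'a': push. Stack: dbca
Final stack: "dbca" (length 4)

4


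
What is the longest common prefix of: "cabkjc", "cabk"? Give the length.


Words: cabkjc, cabk
  Position 0: all 'c' => match
  Position 1: all 'a' => match
  Position 2: all 'b' => match
  Position 3: all 'k' => match
LCP = "cabk" (length 4)

4


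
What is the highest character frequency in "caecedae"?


Input: caecedae
Character counts:
  'a': 2
  'c': 2
  'd': 1
  'e': 3
Maximum frequency: 3

3


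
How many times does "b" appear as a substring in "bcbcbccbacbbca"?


Searching for "b" in "bcbcbccbacbbca"
Scanning each position:
  Position 0: "b" => MATCH
  Position 1: "c" => no
  Position 2: "b" => MATCH
  Position 3: "c" => no
  Position 4: "b" => MATCH
  Position 5: "c" => no
  Position 6: "c" => no
  Position 7: "b" => MATCH
  Position 8: "a" => no
  Position 9: "c" => no
  Position 10: "b" => MATCH
  Position 11: "b" => MATCH
  Position 12: "c" => no
  Position 13: "a" => no
Total occurrences: 6

6


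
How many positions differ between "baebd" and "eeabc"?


Comparing "baebd" and "eeabc" position by position:
  Position 0: 'b' vs 'e' => DIFFER
  Position 1: 'a' vs 'e' => DIFFER
  Position 2: 'e' vs 'a' => DIFFER
  Position 3: 'b' vs 'b' => same
  Position 4: 'd' vs 'c' => DIFFER
Positions that differ: 4

4


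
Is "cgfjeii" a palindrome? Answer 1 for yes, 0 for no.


Input: cgfjeii
Reversed: iiejfgc
  Compare pos 0 ('c') with pos 6 ('i'): MISMATCH
  Compare pos 1 ('g') with pos 5 ('i'): MISMATCH
  Compare pos 2 ('f') with pos 4 ('e'): MISMATCH
Result: not a palindrome

0


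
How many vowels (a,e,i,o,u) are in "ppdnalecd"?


Input: ppdnalecd
Checking each character:
  'p' at position 0: consonant
  'p' at position 1: consonant
  'd' at position 2: consonant
  'n' at position 3: consonant
  'a' at position 4: vowel (running total: 1)
  'l' at position 5: consonant
  'e' at position 6: vowel (running total: 2)
  'c' at position 7: consonant
  'd' at position 8: consonant
Total vowels: 2

2


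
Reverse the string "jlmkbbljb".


Input: jlmkbbljb
Reading characters right to left:
  Position 8: 'b'
  Position 7: 'j'
  Position 6: 'l'
  Position 5: 'b'
  Position 4: 'b'
  Position 3: 'k'
  Position 2: 'm'
  Position 1: 'l'
  Position 0: 'j'
Reversed: bjlbbkmlj

bjlbbkmlj


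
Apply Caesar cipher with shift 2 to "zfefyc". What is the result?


Caesar cipher: shift "zfefyc" by 2
  'z' (pos 25) + 2 = pos 1 = 'b'
  'f' (pos 5) + 2 = pos 7 = 'h'
  'e' (pos 4) + 2 = pos 6 = 'g'
  'f' (pos 5) + 2 = pos 7 = 'h'
  'y' (pos 24) + 2 = pos 0 = 'a'
  'c' (pos 2) + 2 = pos 4 = 'e'
Result: bhghae

bhghae


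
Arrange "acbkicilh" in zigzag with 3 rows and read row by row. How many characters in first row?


Zigzag "acbkicilh" into 3 rows:
Placing characters:
  'a' => row 0
  'c' => row 1
  'b' => row 2
  'k' => row 1
  'i' => row 0
  'c' => row 1
  'i' => row 2
  'l' => row 1
  'h' => row 0
Rows:
  Row 0: "aih"
  Row 1: "ckcl"
  Row 2: "bi"
First row length: 3

3
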